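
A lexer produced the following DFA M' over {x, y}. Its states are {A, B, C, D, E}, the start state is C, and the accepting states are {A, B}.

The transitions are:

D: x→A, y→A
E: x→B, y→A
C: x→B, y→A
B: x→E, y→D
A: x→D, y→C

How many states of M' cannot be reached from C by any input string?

0

Every one of the 5 states is reachable from C.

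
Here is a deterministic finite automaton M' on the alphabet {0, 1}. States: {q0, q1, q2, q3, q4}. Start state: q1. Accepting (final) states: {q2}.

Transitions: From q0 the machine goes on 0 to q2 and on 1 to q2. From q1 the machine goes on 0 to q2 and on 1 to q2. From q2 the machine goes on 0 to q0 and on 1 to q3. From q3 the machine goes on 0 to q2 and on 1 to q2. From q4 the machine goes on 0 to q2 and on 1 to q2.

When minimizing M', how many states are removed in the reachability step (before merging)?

1

Starting at q1 and following transitions, the reachable set is {q0, q1, q2, q3}. That leaves q4 unreachable — 1 in total.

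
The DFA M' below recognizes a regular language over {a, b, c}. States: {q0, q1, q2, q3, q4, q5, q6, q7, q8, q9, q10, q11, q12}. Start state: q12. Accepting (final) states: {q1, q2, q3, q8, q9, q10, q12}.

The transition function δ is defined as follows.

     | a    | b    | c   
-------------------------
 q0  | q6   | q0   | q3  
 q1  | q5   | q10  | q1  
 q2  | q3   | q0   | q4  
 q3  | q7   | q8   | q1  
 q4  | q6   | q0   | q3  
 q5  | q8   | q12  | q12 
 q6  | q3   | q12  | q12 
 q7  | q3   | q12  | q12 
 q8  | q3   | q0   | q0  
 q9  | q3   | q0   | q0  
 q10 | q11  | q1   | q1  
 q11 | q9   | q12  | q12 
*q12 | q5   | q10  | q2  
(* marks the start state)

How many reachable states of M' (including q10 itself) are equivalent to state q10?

2

All states are reachable from the start state.
Initial partition by acceptance: {q1,q2,q3,q8,q9,q10,q12} | {q0,q4,q5,q6,q7,q11}.
Split {q1,q2,q3,q8,q9,q10,q12} by δ(·,a) → {q1,q3,q10,q12} and {q2,q8,q9}.
Refine {q1,q3,q10,q12} on symbol b: members go to different blocks, giving {q1,q10,q12} and {q3}.
Split {q1,q10,q12} by δ(·,c) → {q1,q10} and {q12}.
Split {q0,q4,q5,q6,q7,q11} by δ(·,a) → {q0,q4} and {q5,q11} and {q6,q7}.
No further refinement is possible. Final partition (7 blocks): {q1,q10} | {q0,q4} | {q2,q8,q9} | {q3} | {q12} | {q5,q11} | {q6,q7}.
State q10 belongs to the block {q1,q10}, which has 2 states.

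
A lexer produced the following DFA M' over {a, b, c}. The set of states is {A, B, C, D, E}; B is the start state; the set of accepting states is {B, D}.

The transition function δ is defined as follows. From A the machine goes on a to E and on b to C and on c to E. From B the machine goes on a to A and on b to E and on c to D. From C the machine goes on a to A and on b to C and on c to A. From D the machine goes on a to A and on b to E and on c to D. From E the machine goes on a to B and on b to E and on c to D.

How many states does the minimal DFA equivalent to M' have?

4

Every state is reachable, so we keep all 5.
Start with accepting vs non-accepting: {B,D} | {A,C,E}.
On input a, block {A,C,E} splits into {A,C} and {E}.
Split {A,C} by δ(·,a) → {A} and {C}.
Stable partition: {B,D} | {A} | {E} | {C} — 4 equivalence classes.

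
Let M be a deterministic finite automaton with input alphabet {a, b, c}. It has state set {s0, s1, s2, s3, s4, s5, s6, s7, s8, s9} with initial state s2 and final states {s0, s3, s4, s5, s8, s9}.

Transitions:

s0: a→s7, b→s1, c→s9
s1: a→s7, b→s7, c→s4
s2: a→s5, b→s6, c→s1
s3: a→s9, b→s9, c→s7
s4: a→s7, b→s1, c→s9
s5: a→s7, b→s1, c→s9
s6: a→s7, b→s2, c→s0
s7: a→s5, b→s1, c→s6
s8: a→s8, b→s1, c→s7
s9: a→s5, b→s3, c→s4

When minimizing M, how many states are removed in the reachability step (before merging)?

BFS from s2 reaches {s0, s1, s2, s3, s4, s5, s6, s7, s9}; the 1 state(s) s8 are never visited.

1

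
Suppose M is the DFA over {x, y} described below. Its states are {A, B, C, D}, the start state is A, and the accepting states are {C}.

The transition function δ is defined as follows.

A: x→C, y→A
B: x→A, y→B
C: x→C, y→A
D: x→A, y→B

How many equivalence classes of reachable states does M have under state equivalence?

2

Reachable states from the start: {A,C}. Unreachable: {B,D} — drop them.
Initial partition by acceptance: {C} | {A}.
Stable partition: {C} | {A} — 2 equivalence classes.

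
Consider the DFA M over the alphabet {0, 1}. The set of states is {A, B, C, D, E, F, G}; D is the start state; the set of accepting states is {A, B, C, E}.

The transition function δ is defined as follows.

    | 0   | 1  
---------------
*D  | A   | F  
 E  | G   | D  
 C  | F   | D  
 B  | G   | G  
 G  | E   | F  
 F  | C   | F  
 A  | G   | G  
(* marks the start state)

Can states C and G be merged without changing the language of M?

First remove the unreachable states {B}; 6 states remain.
Initial partition by acceptance: {A,C,E} | {D,F,G}.
Stable partition: {A,C,E} | {D,F,G} — 2 equivalence classes.
C and G end up in different blocks, so they are distinguishable. For instance, the string 'ε' is accepted from only C.

No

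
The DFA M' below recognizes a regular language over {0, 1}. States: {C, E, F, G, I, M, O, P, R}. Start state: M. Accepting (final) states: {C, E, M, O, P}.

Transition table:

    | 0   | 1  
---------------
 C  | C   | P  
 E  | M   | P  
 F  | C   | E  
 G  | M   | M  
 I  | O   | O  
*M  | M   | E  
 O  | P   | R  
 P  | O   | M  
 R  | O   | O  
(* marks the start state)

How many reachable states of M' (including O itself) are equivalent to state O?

States {C,F,G,I} cannot be reached from the start state, so discard them.
P0 = {E,M,O,P} | {R}.
Refine {E,M,O,P} on symbol 1: members go to different blocks, giving {E,M,P} and {O}.
Split {E,M,P} by δ(·,0) → {E,M} and {P}.
On input 1, block {E,M} splits into {E} and {M}.
The partition is now stable with 5 blocks: {E} | {R} | {O} | {P} | {M}.
State O belongs to the block {O}, which has 1 states.

1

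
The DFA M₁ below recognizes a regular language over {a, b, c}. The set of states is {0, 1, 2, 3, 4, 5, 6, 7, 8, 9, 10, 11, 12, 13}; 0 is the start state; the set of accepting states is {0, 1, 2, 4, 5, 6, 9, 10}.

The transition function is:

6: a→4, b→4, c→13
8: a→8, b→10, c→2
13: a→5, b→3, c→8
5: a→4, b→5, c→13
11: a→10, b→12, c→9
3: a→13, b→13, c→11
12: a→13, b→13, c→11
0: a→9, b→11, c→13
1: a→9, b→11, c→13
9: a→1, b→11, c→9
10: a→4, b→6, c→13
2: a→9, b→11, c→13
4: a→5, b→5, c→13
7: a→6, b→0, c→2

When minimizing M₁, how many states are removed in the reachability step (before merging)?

1

No path from 0 leads to 7; the other 13 states are all reachable.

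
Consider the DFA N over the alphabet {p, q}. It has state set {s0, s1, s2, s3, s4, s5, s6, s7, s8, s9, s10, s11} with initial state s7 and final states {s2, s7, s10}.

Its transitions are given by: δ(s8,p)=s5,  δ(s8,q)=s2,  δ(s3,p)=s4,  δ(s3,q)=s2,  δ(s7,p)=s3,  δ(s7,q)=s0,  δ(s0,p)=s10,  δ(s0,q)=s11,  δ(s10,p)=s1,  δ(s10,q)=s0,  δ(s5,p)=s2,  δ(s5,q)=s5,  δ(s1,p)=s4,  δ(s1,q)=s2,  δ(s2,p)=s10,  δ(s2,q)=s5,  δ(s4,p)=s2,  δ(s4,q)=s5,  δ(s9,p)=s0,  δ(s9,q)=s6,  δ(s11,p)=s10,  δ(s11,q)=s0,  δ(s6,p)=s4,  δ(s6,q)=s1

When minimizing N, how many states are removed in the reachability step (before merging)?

Starting at s7 and following transitions, the reachable set is {s0, s1, s2, s3, s4, s5, s7, s10, s11}. That leaves s6, s8, s9 unreachable — 3 in total.

3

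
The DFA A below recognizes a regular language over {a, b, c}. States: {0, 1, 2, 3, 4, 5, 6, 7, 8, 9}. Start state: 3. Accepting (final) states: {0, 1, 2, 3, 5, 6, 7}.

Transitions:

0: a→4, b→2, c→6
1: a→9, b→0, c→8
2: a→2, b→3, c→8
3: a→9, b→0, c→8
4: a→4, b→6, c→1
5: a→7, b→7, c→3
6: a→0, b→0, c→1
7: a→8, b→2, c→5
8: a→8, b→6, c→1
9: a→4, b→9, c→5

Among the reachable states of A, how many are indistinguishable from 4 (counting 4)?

Start with accepting vs non-accepting: {0,1,2,3,5,6,7} | {4,8,9}.
Split {0,1,2,3,5,6,7} by δ(·,a) → {0,1,3,7} and {2,5,6}.
On input b, block {0,1,3,7} splits into {0,7} and {1,3}.
Refine {4,8,9} on symbol b: members go to different blocks, giving {4,8} and {9}.
On input a, block {2,5,6} splits into {5,6} and {2}.
No further refinement is possible. Final partition (6 blocks): {0,7} | {4,8} | {5,6} | {1,3} | {9} | {2}.
State 4 belongs to the block {4,8}, which has 2 states.

2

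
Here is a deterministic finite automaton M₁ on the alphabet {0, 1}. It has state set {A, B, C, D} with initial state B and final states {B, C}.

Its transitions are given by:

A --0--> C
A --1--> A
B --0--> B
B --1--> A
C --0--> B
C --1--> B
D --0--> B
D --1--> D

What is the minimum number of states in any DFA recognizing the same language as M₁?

States {D} cannot be reached from the start state, so discard them.
Initial partition by acceptance: {B,C} | {A}.
Split {B,C} by δ(·,1) → {B} and {C}.
No further refinement is possible. Final partition (3 blocks): {B} | {A} | {C}.

3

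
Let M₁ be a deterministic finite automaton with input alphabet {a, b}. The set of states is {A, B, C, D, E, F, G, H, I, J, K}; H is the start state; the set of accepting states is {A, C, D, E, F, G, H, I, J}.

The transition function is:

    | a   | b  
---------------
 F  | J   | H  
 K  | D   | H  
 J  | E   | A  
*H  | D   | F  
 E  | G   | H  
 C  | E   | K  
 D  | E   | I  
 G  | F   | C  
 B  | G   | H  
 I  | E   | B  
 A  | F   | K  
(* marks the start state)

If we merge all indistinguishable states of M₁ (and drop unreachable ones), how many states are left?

4

Initial partition by acceptance: {A,C,D,E,F,G,H,I,J} | {B,K}.
On input b, block {A,C,D,E,F,G,H,I,J} splits into {D,E,F,G,H,J} and {A,C,I}.
Split {D,E,F,G,H,J} by δ(·,b) → {D,G,J} and {E,F,H}.
Stable partition: {D,G,J} | {B,K} | {A,C,I} | {E,F,H} — 4 equivalence classes.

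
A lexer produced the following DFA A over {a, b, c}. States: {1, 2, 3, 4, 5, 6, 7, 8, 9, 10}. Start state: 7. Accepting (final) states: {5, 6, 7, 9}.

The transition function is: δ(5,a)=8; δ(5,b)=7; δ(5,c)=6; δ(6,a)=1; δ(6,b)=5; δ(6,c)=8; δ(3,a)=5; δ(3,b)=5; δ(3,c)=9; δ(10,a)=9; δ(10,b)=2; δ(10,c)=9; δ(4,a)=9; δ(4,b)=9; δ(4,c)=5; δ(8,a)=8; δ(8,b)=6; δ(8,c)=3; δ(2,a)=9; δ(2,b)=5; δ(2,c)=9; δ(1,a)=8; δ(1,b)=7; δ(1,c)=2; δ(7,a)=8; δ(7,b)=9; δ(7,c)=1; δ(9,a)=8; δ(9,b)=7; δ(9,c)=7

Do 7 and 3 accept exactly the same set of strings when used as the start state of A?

Reachable states from the start: {1,2,3,5,6,7,8,9}. Unreachable: {4,10} — drop them.
Initial partition by acceptance: {5,6,7,9} | {1,2,3,8}.
Refine {5,6,7,9} on symbol c: members go to different blocks, giving {5,9} and {6,7}.
On input a, block {1,2,3,8} splits into {1,8} and {2,3}.
The partition is now stable with 4 blocks: {5,9} | {1,8} | {6,7} | {2,3}.
7 and 3 end up in different blocks, so they are distinguishable. For instance, the string 'ε' is accepted from only 7.

No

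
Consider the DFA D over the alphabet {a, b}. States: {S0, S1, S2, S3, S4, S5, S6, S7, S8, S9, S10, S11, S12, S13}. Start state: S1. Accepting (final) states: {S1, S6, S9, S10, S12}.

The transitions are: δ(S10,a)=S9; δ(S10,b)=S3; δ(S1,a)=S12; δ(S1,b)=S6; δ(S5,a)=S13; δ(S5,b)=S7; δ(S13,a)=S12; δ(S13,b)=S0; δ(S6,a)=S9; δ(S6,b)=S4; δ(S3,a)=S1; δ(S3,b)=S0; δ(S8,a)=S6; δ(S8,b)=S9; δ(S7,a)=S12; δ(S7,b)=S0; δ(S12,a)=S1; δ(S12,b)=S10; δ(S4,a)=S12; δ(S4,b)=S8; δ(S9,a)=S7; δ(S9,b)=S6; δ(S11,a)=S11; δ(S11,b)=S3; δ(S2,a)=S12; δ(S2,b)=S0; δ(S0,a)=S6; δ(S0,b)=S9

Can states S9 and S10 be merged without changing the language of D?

No

States {S2,S5,S11,S13} cannot be reached from the start state, so discard them.
Start with accepting vs non-accepting: {S1,S6,S9,S10,S12} | {S0,S3,S4,S7,S8}.
Split {S1,S6,S9,S10,S12} by δ(·,a) → {S1,S6,S10,S12} and {S9}.
Split {S1,S6,S10,S12} by δ(·,a) → {S1,S12} and {S6,S10}.
Split {S0,S3,S4,S7,S8} by δ(·,a) → {S3,S4,S7} and {S0,S8}.
The partition is now stable with 5 blocks: {S1,S12} | {S3,S4,S7} | {S9} | {S6,S10} | {S0,S8}.
S9 and S10 end up in different blocks, so they are distinguishable. For instance, the string 'a' is accepted from only S10.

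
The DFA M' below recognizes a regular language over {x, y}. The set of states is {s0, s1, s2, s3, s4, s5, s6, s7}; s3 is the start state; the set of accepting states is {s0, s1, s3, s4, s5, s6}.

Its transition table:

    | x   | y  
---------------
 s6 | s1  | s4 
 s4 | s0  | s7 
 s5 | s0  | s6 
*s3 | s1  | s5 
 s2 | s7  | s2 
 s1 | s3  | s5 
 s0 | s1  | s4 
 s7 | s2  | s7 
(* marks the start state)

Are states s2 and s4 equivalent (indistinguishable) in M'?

No

Start with accepting vs non-accepting: {s0,s1,s3,s4,s5,s6} | {s2,s7}.
Split {s0,s1,s3,s4,s5,s6} by δ(·,y) → {s0,s1,s3,s5,s6} and {s4}.
On input y, block {s0,s1,s3,s5,s6} splits into {s1,s3,s5} and {s0,s6}.
Split {s1,s3,s5} by δ(·,x) → {s1,s3} and {s5}.
No further refinement is possible. Final partition (5 blocks): {s1,s3} | {s2,s7} | {s4} | {s0,s6} | {s5}.
s2 and s4 end up in different blocks, so they are distinguishable. For instance, the string 'ε' is accepted from only s4.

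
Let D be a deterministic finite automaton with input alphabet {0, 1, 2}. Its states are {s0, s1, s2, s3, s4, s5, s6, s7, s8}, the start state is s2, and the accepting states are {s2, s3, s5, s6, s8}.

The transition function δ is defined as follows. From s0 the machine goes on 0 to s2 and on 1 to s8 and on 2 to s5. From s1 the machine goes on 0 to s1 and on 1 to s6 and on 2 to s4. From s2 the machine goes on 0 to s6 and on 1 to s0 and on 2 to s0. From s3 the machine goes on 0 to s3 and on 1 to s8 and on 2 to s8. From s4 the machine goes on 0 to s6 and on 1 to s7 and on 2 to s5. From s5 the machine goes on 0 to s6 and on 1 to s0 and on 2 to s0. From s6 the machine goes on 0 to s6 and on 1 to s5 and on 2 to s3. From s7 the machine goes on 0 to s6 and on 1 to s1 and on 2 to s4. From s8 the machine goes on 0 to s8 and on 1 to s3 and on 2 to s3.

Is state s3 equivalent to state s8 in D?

Reachable states from the start: {s0,s2,s3,s5,s6,s8}. Unreachable: {s1,s4,s7} — drop them.
P0 = {s2,s3,s5,s6,s8} | {s0}.
Split {s2,s3,s5,s6,s8} by δ(·,1) → {s3,s6,s8} and {s2,s5}.
Refine {s3,s6,s8} on symbol 1: members go to different blocks, giving {s3,s8} and {s6}.
The partition is now stable with 4 blocks: {s3,s8} | {s0} | {s2,s5} | {s6}.
s3 and s8 lie in the same block of the stable partition, so they are equivalent — no string distinguishes them.

Yes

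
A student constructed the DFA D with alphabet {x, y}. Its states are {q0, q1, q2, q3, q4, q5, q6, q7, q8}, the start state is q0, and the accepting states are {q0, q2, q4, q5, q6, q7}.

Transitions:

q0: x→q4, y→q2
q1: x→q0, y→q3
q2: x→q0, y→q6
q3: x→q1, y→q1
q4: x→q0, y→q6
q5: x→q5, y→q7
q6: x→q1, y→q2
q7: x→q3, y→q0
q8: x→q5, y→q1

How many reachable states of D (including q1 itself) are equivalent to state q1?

1

First remove the unreachable states {q5,q7,q8}; 6 states remain.
P0 = {q0,q2,q4,q6} | {q1,q3}.
Refine {q0,q2,q4,q6} on symbol x: members go to different blocks, giving {q0,q2,q4} and {q6}.
Refine {q0,q2,q4} on symbol y: members go to different blocks, giving {q2,q4} and {q0}.
On input x, block {q1,q3} splits into {q1} and {q3}.
No further refinement is possible. Final partition (5 blocks): {q2,q4} | {q1} | {q6} | {q0} | {q3}.
State q1 belongs to the block {q1}, which has 1 states.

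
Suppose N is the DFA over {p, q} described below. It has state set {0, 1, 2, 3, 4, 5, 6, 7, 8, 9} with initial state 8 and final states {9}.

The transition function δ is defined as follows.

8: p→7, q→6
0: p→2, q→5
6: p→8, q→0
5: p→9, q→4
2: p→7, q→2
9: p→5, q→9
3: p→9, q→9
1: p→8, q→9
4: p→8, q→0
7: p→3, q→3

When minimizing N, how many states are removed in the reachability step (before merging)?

No path from 8 leads to 1; the other 9 states are all reachable.

1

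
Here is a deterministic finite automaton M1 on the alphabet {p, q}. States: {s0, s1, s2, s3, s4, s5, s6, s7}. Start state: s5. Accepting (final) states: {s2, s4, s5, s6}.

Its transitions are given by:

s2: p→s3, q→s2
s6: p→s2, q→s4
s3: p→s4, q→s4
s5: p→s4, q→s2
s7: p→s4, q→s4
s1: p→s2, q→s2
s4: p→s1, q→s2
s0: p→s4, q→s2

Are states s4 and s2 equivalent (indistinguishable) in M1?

Yes

States {s0,s6,s7} cannot be reached from the start state, so discard them.
Initial partition by acceptance: {s2,s4,s5} | {s1,s3}.
On input p, block {s2,s4,s5} splits into {s2,s4} and {s5}.
The partition is now stable with 3 blocks: {s2,s4} | {s1,s3} | {s5}.
s4 and s2 lie in the same block of the stable partition, so they are equivalent — no string distinguishes them.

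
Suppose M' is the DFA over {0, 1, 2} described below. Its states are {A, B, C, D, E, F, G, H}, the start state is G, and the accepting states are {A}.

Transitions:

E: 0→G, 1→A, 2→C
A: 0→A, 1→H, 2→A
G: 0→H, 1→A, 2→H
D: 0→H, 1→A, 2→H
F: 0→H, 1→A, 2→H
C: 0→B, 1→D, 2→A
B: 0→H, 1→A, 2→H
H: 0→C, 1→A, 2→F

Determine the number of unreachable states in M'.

1

No path from G leads to E; the other 7 states are all reachable.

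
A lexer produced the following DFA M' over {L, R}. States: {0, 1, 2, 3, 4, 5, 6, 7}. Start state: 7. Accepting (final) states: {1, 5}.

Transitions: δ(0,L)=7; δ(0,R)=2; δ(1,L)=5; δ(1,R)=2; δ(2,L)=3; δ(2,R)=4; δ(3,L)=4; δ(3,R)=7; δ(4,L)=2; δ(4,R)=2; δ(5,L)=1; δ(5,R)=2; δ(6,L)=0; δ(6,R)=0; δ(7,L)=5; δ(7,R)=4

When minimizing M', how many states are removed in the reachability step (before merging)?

No path from 7 leads to 0, 6; the other 6 states are all reachable.

2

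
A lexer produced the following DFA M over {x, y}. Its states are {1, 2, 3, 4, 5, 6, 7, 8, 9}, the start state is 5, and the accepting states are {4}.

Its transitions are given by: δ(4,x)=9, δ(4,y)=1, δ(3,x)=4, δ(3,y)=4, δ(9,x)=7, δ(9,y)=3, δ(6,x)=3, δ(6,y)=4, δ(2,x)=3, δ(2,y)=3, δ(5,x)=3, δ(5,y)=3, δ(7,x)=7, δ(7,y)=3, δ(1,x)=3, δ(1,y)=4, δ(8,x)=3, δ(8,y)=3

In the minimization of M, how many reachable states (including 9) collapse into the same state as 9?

2

States {2,6,8} cannot be reached from the start state, so discard them.
Start with accepting vs non-accepting: {4} | {1,3,5,7,9}.
Split {1,3,5,7,9} by δ(·,x) → {1,5,7,9} and {3}.
Split {1,5,7,9} by δ(·,x) → {1,5} and {7,9}.
On input y, block {1,5} splits into {1} and {5}.
The partition is now stable with 5 blocks: {4} | {1} | {3} | {7,9} | {5}.
State 9 belongs to the block {7,9}, which has 2 states.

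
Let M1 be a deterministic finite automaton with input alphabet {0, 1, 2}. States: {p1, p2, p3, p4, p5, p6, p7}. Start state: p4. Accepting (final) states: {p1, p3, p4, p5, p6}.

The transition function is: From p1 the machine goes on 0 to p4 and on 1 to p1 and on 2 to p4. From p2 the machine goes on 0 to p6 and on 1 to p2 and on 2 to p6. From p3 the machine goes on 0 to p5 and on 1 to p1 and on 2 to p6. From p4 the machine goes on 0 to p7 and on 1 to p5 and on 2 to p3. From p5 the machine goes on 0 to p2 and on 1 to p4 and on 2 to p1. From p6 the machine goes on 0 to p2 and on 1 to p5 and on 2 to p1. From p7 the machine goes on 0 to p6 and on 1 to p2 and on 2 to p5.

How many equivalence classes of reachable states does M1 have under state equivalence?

3

Initial partition by acceptance: {p1,p3,p4,p5,p6} | {p2,p7}.
Split {p1,p3,p4,p5,p6} by δ(·,0) → {p4,p5,p6} and {p1,p3}.
The partition is now stable with 3 blocks: {p4,p5,p6} | {p2,p7} | {p1,p3}.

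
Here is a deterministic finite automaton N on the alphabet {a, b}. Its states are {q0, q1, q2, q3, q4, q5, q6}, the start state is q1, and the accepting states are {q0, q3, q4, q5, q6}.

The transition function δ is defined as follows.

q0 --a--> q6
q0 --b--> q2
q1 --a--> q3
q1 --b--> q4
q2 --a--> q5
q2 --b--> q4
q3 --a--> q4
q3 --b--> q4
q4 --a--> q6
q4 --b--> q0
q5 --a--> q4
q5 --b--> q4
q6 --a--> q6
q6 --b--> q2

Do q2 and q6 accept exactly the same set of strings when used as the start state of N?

No

All states are reachable from the start state.
P0 = {q0,q3,q4,q5,q6} | {q1,q2}.
On input b, block {q0,q3,q4,q5,q6} splits into {q3,q4,q5} and {q0,q6}.
Split {q3,q4,q5} by δ(·,a) → {q3,q5} and {q4}.
Stable partition: {q3,q5} | {q1,q2} | {q0,q6} | {q4} — 4 equivalence classes.
q2 and q6 end up in different blocks, so they are distinguishable. For instance, the string 'ε' is accepted from only q6.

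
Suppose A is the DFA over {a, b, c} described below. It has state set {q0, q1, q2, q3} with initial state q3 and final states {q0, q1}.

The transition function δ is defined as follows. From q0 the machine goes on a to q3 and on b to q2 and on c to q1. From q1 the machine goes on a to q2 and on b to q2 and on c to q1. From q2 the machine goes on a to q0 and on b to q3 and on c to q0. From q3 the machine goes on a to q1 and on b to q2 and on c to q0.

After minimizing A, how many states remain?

2

Start with accepting vs non-accepting: {q0,q1} | {q2,q3}.
No further refinement is possible. Final partition (2 blocks): {q0,q1} | {q2,q3}.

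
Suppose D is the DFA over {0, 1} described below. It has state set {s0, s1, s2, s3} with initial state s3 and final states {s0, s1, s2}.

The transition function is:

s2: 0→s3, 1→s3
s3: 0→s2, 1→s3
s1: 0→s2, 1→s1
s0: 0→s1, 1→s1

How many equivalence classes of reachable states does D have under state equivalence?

2

States {s0,s1} cannot be reached from the start state, so discard them.
P0 = {s2} | {s3}.
The partition is now stable with 2 blocks: {s2} | {s3}.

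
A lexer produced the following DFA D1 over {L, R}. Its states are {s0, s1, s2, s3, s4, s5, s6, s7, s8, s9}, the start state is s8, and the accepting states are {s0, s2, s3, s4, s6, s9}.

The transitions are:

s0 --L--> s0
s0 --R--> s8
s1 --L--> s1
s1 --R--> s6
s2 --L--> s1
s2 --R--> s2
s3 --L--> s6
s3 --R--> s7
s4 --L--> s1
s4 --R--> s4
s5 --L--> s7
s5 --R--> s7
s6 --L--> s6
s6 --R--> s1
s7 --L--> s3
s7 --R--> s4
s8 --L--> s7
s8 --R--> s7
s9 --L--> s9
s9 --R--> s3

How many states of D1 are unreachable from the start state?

No path from s8 leads to s0, s2, s5, s9; the other 6 states are all reachable.

4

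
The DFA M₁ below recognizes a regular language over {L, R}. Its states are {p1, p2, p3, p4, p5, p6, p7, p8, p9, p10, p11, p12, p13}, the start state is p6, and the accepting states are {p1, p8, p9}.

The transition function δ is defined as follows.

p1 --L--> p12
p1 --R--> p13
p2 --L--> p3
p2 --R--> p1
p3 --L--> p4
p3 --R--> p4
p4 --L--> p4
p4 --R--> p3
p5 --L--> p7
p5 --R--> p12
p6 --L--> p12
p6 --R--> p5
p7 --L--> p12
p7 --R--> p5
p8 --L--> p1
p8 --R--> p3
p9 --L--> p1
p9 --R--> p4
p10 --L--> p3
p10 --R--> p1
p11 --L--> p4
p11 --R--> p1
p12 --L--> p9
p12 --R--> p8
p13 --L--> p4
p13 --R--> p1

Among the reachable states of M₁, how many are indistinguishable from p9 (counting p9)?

2

States {p2,p10,p11} cannot be reached from the start state, so discard them.
P0 = {p1,p8,p9} | {p3,p4,p5,p6,p7,p12,p13}.
Split {p1,p8,p9} by δ(·,L) → {p8,p9} and {p1}.
Refine {p3,p4,p5,p6,p7,p12,p13} on symbol L: members go to different blocks, giving {p3,p4,p5,p6,p7,p13} and {p12}.
Refine {p3,p4,p5,p6,p7,p13} on symbol L: members go to different blocks, giving {p3,p4,p5,p13} and {p6,p7}.
Refine {p3,p4,p5,p13} on symbol L: members go to different blocks, giving {p3,p4,p13} and {p5}.
Split {p3,p4,p13} by δ(·,R) → {p3,p4} and {p13}.
No further refinement is possible. Final partition (7 blocks): {p8,p9} | {p3,p4} | {p1} | {p12} | {p6,p7} | {p5} | {p13}.
State p9 belongs to the block {p8,p9}, which has 2 states.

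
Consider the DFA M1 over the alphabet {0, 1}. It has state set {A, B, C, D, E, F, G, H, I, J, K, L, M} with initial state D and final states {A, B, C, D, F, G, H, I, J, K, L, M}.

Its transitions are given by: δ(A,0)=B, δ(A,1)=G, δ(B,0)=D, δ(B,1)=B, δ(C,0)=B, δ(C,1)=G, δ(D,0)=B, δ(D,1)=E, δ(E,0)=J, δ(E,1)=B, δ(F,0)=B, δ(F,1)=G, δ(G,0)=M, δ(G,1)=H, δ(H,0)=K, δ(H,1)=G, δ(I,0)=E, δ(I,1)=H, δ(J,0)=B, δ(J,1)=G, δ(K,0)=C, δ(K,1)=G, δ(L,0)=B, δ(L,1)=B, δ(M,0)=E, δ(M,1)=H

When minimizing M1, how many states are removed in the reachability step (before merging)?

4

Starting at D and following transitions, the reachable set is {B, C, D, E, G, H, J, K, M}. That leaves A, F, I, L unreachable — 4 in total.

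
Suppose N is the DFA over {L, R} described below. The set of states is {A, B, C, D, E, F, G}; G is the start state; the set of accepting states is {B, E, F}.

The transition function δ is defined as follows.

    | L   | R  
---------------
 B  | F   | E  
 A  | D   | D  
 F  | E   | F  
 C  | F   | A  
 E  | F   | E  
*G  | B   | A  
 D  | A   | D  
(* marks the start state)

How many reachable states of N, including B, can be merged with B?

First remove the unreachable states {C}; 6 states remain.
P0 = {B,E,F} | {A,D,G}.
Refine {A,D,G} on symbol L: members go to different blocks, giving {A,D} and {G}.
The partition is now stable with 3 blocks: {B,E,F} | {A,D} | {G}.
The equivalence class containing B is {B,E,F}, of size 3.

3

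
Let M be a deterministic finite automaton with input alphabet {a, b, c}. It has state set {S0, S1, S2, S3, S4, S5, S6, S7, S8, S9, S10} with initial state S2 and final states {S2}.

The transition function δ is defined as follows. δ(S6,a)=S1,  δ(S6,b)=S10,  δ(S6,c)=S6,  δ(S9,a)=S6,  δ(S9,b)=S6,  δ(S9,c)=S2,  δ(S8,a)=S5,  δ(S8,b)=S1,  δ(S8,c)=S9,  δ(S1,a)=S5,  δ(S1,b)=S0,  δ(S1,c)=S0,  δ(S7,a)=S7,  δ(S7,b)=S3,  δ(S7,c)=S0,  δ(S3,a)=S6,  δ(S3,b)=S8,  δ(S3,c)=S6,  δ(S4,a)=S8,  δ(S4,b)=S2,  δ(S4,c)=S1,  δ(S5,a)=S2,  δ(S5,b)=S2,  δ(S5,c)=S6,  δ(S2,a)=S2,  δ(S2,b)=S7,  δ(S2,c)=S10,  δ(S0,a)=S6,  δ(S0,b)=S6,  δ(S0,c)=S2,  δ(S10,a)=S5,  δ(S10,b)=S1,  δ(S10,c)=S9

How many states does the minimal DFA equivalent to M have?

States {S4} cannot be reached from the start state, so discard them.
Start with accepting vs non-accepting: {S2} | {S0,S1,S3,S5,S6,S7,S8,S9,S10}.
On input a, block {S0,S1,S3,S5,S6,S7,S8,S9,S10} splits into {S0,S1,S3,S6,S7,S8,S9,S10} and {S5}.
On input a, block {S0,S1,S3,S6,S7,S8,S9,S10} splits into {S0,S3,S6,S7,S9} and {S1,S8,S10}.
Split {S0,S3,S6,S7,S9} by δ(·,a) → {S0,S3,S7,S9} and {S6}.
Split {S0,S3,S7,S9} by δ(·,a) → {S0,S3,S9} and {S7}.
Refine {S0,S3,S9} on symbol b: members go to different blocks, giving {S0,S9} and {S3}.
Refine {S1,S8,S10} on symbol b: members go to different blocks, giving {S8,S10} and {S1}.
No further refinement is possible. Final partition (8 blocks): {S2} | {S0,S9} | {S5} | {S8,S10} | {S6} | {S7} | {S3} | {S1}.

8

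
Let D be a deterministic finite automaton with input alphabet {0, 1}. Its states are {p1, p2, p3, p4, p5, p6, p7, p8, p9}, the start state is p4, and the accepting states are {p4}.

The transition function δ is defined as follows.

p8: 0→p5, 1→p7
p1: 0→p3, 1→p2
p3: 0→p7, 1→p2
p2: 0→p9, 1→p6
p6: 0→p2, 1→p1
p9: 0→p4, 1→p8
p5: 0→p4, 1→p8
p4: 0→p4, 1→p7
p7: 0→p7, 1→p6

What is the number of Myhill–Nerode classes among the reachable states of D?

Initial partition by acceptance: {p4} | {p1,p2,p3,p5,p6,p7,p8,p9}.
On input 0, block {p1,p2,p3,p5,p6,p7,p8,p9} splits into {p1,p2,p3,p6,p7,p8} and {p5,p9}.
Split {p1,p2,p3,p6,p7,p8} by δ(·,0) → {p1,p3,p6,p7} and {p2,p8}.
Refine {p1,p3,p6,p7} on symbol 0: members go to different blocks, giving {p1,p3,p7} and {p6}.
On input 1, block {p1,p3,p7} splits into {p1,p3} and {p7}.
Refine {p1,p3} on symbol 0: members go to different blocks, giving {p1} and {p3}.
On input 1, block {p2,p8} splits into {p2} and {p8}.
The partition is now stable with 8 blocks: {p4} | {p1} | {p5,p9} | {p2} | {p6} | {p7} | {p3} | {p8}.

8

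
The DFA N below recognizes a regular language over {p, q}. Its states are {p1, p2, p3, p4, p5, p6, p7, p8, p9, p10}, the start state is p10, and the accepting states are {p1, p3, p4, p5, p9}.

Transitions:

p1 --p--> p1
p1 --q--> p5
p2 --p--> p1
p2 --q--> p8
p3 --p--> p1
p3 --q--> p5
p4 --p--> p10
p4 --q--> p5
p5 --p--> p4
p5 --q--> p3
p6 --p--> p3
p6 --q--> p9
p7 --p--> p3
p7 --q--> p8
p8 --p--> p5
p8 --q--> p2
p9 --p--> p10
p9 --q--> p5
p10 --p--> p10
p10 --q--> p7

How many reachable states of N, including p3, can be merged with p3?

2

States {p6,p9} cannot be reached from the start state, so discard them.
Initial partition by acceptance: {p1,p3,p4,p5} | {p2,p7,p8,p10}.
Refine {p1,p3,p4,p5} on symbol p: members go to different blocks, giving {p1,p3,p5} and {p4}.
On input p, block {p1,p3,p5} splits into {p1,p3} and {p5}.
Split {p2,p7,p8,p10} by δ(·,p) → {p2,p7} and {p8} and {p10}.
No further refinement is possible. Final partition (6 blocks): {p1,p3} | {p2,p7} | {p4} | {p5} | {p8} | {p10}.
The equivalence class containing p3 is {p1,p3}, of size 2.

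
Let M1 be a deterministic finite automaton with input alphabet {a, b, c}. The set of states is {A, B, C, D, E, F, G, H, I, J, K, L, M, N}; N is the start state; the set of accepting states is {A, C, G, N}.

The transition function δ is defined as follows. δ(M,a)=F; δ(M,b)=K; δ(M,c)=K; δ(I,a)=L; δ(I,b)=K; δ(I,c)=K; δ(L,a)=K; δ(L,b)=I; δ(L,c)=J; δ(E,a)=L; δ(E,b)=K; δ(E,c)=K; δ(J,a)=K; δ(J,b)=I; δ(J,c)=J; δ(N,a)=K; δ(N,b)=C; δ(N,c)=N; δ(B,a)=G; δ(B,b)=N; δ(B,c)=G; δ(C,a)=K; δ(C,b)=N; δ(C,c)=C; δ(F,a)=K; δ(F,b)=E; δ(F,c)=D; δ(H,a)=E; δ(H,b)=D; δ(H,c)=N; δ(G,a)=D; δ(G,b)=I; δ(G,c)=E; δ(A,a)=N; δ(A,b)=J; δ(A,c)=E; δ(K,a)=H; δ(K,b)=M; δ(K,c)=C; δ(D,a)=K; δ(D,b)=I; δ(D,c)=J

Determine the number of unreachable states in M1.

Starting at N and following transitions, the reachable set is {C, D, E, F, H, I, J, K, L, M, N}. That leaves A, B, G unreachable — 3 in total.

3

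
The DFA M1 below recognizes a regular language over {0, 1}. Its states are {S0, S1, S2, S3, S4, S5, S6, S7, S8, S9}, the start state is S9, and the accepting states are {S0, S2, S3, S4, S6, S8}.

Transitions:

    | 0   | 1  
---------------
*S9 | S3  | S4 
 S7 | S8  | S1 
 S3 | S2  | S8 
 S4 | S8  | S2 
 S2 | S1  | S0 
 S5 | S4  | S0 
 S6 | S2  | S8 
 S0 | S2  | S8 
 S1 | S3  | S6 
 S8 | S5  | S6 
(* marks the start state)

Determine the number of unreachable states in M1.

Starting at S9 and following transitions, the reachable set is {S0, S1, S2, S3, S4, S5, S6, S8, S9}. That leaves S7 unreachable — 1 in total.

1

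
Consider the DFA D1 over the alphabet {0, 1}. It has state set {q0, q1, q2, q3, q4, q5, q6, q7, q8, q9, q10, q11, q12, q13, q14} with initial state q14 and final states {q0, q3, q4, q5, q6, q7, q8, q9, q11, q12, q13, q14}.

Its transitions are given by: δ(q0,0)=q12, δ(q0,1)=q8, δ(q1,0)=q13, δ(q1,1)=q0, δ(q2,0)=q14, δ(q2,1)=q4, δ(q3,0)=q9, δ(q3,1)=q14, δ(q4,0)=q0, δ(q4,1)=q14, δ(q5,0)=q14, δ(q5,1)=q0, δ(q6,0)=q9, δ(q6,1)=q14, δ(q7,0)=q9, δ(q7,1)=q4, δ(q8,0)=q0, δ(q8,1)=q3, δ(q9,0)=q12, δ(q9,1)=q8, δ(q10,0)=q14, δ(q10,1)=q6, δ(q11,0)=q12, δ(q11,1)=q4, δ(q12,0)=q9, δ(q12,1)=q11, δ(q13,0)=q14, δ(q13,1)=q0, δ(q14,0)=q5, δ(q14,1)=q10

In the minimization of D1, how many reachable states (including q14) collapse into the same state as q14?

States {q1,q2,q7,q13} cannot be reached from the start state, so discard them.
Start with accepting vs non-accepting: {q0,q3,q4,q5,q6,q8,q9,q11,q12,q14} | {q10}.
On input 1, block {q0,q3,q4,q5,q6,q8,q9,q11,q12,q14} splits into {q0,q3,q4,q5,q6,q8,q9,q11,q12} and {q14}.
Split {q0,q3,q4,q5,q6,q8,q9,q11,q12} by δ(·,0) → {q0,q3,q4,q6,q8,q9,q11,q12} and {q5}.
On input 1, block {q0,q3,q4,q6,q8,q9,q11,q12} splits into {q0,q8,q9,q11,q12} and {q3,q4,q6}.
Split {q0,q8,q9,q11,q12} by δ(·,1) → {q0,q9,q12} and {q8,q11}.
The partition is now stable with 6 blocks: {q0,q9,q12} | {q10} | {q14} | {q5} | {q3,q4,q6} | {q8,q11}.
The equivalence class containing q14 is {q14}, of size 1.

1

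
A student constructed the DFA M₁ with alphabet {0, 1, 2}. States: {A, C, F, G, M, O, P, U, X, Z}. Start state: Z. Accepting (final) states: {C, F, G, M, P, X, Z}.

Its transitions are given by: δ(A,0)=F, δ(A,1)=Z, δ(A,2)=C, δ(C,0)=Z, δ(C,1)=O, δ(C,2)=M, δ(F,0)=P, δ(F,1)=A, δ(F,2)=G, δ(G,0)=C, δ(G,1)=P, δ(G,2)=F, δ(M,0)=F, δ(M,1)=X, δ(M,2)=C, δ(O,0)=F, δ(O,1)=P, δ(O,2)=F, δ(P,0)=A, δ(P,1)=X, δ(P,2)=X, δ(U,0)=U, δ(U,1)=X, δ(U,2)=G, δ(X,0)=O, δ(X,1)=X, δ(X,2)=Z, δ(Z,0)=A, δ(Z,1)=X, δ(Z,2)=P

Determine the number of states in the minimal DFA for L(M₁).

4

Reachable states from the start: {A,C,F,G,M,O,P,X,Z}. Unreachable: {U} — drop them.
P0 = {C,F,G,M,P,X,Z} | {A,O}.
On input 0, block {C,F,G,M,P,X,Z} splits into {C,F,G,M} and {P,X,Z}.
On input 0, block {C,F,G,M} splits into {G,M} and {C,F}.
The partition is now stable with 4 blocks: {G,M} | {A,O} | {P,X,Z} | {C,F}.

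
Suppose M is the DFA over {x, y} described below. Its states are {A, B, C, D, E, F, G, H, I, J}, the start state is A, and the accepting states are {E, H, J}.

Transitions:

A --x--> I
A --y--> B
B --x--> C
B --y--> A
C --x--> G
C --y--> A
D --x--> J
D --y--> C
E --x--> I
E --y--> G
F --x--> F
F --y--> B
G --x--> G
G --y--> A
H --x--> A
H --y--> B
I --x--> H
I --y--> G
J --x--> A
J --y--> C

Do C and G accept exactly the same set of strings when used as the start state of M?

First remove the unreachable states {D,E,F,J}; 6 states remain.
Initial partition by acceptance: {H} | {A,B,C,G,I}.
Split {A,B,C,G,I} by δ(·,x) → {A,B,C,G} and {I}.
On input x, block {A,B,C,G} splits into {B,C,G} and {A}.
The partition is now stable with 4 blocks: {H} | {B,C,G} | {I} | {A}.
C and G lie in the same block of the stable partition, so they are equivalent — no string distinguishes them.

Yes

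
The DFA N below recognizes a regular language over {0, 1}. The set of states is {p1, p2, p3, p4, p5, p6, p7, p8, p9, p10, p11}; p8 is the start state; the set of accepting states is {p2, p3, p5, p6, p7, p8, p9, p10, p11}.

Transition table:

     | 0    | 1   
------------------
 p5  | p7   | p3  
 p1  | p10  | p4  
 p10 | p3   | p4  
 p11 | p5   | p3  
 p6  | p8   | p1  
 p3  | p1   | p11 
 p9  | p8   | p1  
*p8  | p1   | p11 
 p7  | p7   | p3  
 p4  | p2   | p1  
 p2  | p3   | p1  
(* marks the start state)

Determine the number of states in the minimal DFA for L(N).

First remove the unreachable states {p6,p9}; 9 states remain.
Start with accepting vs non-accepting: {p2,p3,p5,p7,p8,p10,p11} | {p1,p4}.
Refine {p2,p3,p5,p7,p8,p10,p11} on symbol 0: members go to different blocks, giving {p2,p5,p7,p10,p11} and {p3,p8}.
On input 0, block {p2,p5,p7,p10,p11} splits into {p5,p7,p11} and {p2,p10}.
The partition is now stable with 4 blocks: {p5,p7,p11} | {p1,p4} | {p3,p8} | {p2,p10}.

4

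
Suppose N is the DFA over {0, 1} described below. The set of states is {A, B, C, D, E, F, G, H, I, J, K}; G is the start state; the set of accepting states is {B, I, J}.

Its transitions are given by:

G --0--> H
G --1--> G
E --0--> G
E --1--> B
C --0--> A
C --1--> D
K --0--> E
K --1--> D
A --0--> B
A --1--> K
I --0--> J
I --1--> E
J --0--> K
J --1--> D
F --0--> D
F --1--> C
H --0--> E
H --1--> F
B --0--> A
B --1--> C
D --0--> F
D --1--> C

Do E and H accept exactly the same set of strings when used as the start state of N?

States {I,J} cannot be reached from the start state, so discard them.
Start with accepting vs non-accepting: {B} | {A,C,D,E,F,G,H,K}.
On input 0, block {A,C,D,E,F,G,H,K} splits into {C,D,E,F,G,H,K} and {A}.
Refine {C,D,E,F,G,H,K} on symbol 0: members go to different blocks, giving {D,E,F,G,H,K} and {C}.
Split {D,E,F,G,H,K} by δ(·,1) → {G,H,K} and {D,F} and {E}.
Split {G,H,K} by δ(·,0) → {H,K} and {G}.
No further refinement is possible. Final partition (7 blocks): {B} | {H,K} | {A} | {C} | {D,F} | {E} | {G}.
E and H end up in different blocks, so they are distinguishable. For instance, the string '1' is accepted from only E.

No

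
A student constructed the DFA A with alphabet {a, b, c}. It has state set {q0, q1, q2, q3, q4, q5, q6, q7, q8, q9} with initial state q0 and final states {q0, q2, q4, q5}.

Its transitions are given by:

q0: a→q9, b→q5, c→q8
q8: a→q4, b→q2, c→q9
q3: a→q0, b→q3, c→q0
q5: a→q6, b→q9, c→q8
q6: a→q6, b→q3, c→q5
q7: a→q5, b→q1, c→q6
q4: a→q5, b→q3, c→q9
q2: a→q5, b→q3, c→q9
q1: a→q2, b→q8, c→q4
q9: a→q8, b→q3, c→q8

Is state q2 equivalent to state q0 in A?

No

First remove the unreachable states {q1,q7}; 8 states remain.
P0 = {q0,q2,q4,q5} | {q3,q6,q8,q9}.
On input a, block {q0,q2,q4,q5} splits into {q0,q5} and {q2,q4}.
Split {q0,q5} by δ(·,b) → {q0} and {q5}.
Split {q3,q6,q8,q9} by δ(·,a) → {q6,q9} and {q3} and {q8}.
Split {q6,q9} by δ(·,a) → {q6} and {q9}.
No further refinement is possible. Final partition (7 blocks): {q0} | {q6} | {q2,q4} | {q5} | {q3} | {q8} | {q9}.
q2 and q0 end up in different blocks, so they are distinguishable. For instance, the string 'a' is accepted from only q2.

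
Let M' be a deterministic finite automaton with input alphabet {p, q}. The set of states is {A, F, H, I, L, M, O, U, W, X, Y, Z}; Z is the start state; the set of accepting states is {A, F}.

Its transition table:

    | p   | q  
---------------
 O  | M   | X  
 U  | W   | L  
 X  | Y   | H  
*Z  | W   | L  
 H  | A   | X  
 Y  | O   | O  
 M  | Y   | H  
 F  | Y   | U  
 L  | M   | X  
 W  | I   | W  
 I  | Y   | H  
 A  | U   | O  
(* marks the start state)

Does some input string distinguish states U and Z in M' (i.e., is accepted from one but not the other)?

Reachable states from the start: {A,H,I,L,M,O,U,W,X,Y,Z}. Unreachable: {F} — drop them.
Initial partition by acceptance: {A} | {H,I,L,M,O,U,W,X,Y,Z}.
Refine {H,I,L,M,O,U,W,X,Y,Z} on symbol p: members go to different blocks, giving {I,L,M,O,U,W,X,Y,Z} and {H}.
Split {I,L,M,O,U,W,X,Y,Z} by δ(·,q) → {L,O,U,W,Y,Z} and {I,M,X}.
On input p, block {L,O,U,W,Y,Z} splits into {L,O,W} and {U,Y,Z}.
On input q, block {L,O,W} splits into {L,O} and {W}.
Split {U,Y,Z} by δ(·,p) → {U,Z} and {Y}.
The partition is now stable with 7 blocks: {A} | {L,O} | {H} | {I,M,X} | {U,Z} | {W} | {Y}.
U and Z lie in the same block of the stable partition, so they are equivalent — no string distinguishes them.

No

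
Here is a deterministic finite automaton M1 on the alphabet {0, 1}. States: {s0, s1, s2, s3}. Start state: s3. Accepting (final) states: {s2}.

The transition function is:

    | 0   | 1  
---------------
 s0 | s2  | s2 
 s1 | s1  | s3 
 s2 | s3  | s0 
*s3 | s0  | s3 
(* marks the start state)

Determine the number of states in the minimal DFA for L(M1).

3

First remove the unreachable states {s1}; 3 states remain.
Initial partition by acceptance: {s2} | {s0,s3}.
Split {s0,s3} by δ(·,0) → {s0} and {s3}.
The partition is now stable with 3 blocks: {s2} | {s0} | {s3}.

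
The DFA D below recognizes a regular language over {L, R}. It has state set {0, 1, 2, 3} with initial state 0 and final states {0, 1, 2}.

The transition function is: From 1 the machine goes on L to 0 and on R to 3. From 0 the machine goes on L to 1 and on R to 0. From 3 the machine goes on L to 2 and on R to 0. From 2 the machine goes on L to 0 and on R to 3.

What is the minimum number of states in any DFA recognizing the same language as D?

3

Initial partition by acceptance: {0,1,2} | {3}.
Split {0,1,2} by δ(·,R) → {1,2} and {0}.
The partition is now stable with 3 blocks: {1,2} | {3} | {0}.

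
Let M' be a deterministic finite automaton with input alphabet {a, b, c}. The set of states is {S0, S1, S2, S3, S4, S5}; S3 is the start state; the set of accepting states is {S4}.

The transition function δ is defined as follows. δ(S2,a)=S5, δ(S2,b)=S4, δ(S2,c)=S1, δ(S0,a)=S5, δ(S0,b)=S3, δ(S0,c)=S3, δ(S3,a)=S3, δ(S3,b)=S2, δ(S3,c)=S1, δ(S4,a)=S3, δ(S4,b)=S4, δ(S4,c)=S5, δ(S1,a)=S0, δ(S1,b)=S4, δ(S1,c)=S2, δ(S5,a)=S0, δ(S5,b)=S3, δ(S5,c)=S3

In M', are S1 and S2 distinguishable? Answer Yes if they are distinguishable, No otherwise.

All states are reachable from the start state.
P0 = {S4} | {S0,S1,S2,S3,S5}.
Split {S0,S1,S2,S3,S5} by δ(·,b) → {S0,S3,S5} and {S1,S2}.
On input b, block {S0,S3,S5} splits into {S0,S5} and {S3}.
Stable partition: {S4} | {S0,S5} | {S1,S2} | {S3} — 4 equivalence classes.
S1 and S2 lie in the same block of the stable partition, so they are equivalent — no string distinguishes them.

No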